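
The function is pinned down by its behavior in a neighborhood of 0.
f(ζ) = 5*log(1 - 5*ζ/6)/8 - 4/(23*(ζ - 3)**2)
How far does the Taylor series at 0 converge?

Denominator factor (ζ - 3)^2: pole of order 2 at 3, modulus 3.
Branch term (5/8)*log(1 - ζ/(6/5)): its argument vanishes at ζ = 6/5, a logarithmic branch point, modulus 6/5.
The radius of convergence is the smallest modulus among the singular points: 6/5.

The radius of convergence is 6/5.


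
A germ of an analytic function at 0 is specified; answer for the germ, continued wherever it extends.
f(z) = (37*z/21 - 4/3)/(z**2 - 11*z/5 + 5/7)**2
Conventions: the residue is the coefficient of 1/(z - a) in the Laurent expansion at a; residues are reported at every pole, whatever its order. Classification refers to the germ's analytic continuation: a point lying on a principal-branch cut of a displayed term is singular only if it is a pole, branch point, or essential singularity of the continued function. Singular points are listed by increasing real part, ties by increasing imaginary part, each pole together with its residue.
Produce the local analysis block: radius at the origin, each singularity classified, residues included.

Denominator factor (z**2 - 11*z/5 + 5/7)^2: discriminant 347/175, real irrational roots 11/10 + (1/70)*sqrt(2429) and 11/10 - (1/70)*sqrt(2429); poles of order 2, moduli 11/10 + (1/70)*sqrt(2429) and 11/10 - (1/70)*sqrt(2429).
The radius of convergence is the smallest modulus among the singular points: 11/10 - (1/70)*sqrt(2429).
The factor z**2 - 11*z/5 + 5/7 splits as (z - a)(z - a') with a = 11/10 - (1/70)*sqrt(2429), a' = 11/10 + (1/70)*sqrt(2429). At the order-2 pole a set g(z) = (z - a)^2*f(z) = [37*z/21 - 4/3] / (z - a')^2.
Order-2 pole: residue = g'(a); g'(11/10 - (1/70)*sqrt(2429)) = (3175/361227)*sqrt(2429), so the residue is (3175/361227)*sqrt(2429).
The factor z**2 - 11*z/5 + 5/7 splits as (z - a)(z - a') with a = 11/10 + (1/70)*sqrt(2429), a' = 11/10 - (1/70)*sqrt(2429). At the order-2 pole a set g(z) = (z - a)^2*f(z) = [37*z/21 - 4/3] / (z - a')^2.
Order-2 pole: residue = g'(a); g'(11/10 + (1/70)*sqrt(2429)) = -(3175/361227)*sqrt(2429), so the residue is -(3175/361227)*sqrt(2429).
List the singular points by increasing real part (a conjugate pair: the negative imaginary part first).

Radius of convergence at 0: 11/10 - (1/70)*sqrt(2429).
At 11/10 - (1/70)*sqrt(2429): a pole of order 2; residue (3175/361227)*sqrt(2429).
At 11/10 + (1/70)*sqrt(2429): a pole of order 2; residue -(3175/361227)*sqrt(2429).


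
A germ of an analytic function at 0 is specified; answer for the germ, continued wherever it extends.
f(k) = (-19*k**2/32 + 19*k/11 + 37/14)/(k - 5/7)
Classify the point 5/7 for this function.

The denominator factor k - 5/7 vanishes at 5/7 and appears to the power 1; the numerator there equals 61639/17248, nonzero, and no other factor vanishes.
Hence a pole whose order is the multiplicity, 1.

The point is a pole of order 1.


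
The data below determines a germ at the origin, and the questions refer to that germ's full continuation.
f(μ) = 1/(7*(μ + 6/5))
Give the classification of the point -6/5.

The point is a pole of order 1.

The denominator factor μ + 6/5 vanishes at -6/5 and appears to the power 1; the numerator there equals 1/7, nonzero, and no other factor vanishes.
Hence a pole whose order is the multiplicity, 1.


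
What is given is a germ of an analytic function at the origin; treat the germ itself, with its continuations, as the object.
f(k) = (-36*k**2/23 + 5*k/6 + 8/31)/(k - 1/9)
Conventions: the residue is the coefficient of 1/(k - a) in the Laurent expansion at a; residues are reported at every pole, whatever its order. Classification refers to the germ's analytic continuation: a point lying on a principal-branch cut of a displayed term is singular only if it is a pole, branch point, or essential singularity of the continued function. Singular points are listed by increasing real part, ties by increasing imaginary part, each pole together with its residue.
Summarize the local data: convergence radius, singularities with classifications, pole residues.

Denominator factor (k - 1/9): pole of order 1 at 1/9, modulus 1/9.
The radius of convergence is the smallest modulus among the singular points: 1/9.
At the order-1 pole 1/9 set g(k) = (k - (1/9))*f(k) = -36*k**2/23 + 5*k/6 + 8/31.
Simple pole: residue = g(a) at a = 1/9, which is 12757/38502.

Radius of convergence at 0: 1/9.
At 1/9: a pole of order 1; residue 12757/38502.


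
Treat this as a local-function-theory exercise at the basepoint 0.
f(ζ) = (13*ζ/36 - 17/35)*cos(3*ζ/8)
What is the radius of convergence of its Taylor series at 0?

The radius of convergence is infinite.

The factor cos(3*ζ/8) is entire and contributes no finite singular point.
The polynomial part has no poles.
No finite singular points: the Taylor series at 0 converges everywhere.


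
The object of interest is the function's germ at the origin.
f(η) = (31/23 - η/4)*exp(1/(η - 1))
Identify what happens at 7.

There is no denominator, hence no pole anywhere.
The essential point of exp(1/(η - (1))) is 1, not 7.
So the germ continues analytically to 7.

The point is a regular point.


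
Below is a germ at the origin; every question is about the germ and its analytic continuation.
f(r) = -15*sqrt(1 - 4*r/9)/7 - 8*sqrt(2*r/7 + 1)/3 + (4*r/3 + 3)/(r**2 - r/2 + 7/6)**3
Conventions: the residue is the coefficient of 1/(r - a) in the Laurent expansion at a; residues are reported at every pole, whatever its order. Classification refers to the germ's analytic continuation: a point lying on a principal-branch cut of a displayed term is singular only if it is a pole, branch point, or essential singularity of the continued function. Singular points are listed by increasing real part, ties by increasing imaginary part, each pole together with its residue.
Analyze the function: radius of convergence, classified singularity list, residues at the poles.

Denominator factor (r**2 - r/2 + 7/6)^3: discriminant -53/12, complex-conjugate roots (1/4) + ((1/12)*sqrt(159))*i and (1/4) - ((1/12)*sqrt(159))*i; poles of order 3, moduli (1/6)*sqrt(42) and (1/6)*sqrt(42).
Branch term (-15/7)*sqrt(1 - r/(9/4)): its argument vanishes at r = 9/4, a square-root branch point, modulus 9/4.
Branch term (-8/3)*sqrt(1 - r/(-7/2)): its argument vanishes at r = -7/2, a square-root branch point, modulus 7/2.
The radius of convergence is the smallest modulus among the singular points: (1/6)*sqrt(42).
The branch terms are analytic at (1/4) - ((1/12)*sqrt(159))*i and contribute nothing to the residue; only the rational part matters.
The factor r**2 - r/2 + 7/6 splits as (r - a)(r - a') with a = (1/4) - ((1/12)*sqrt(159))*i, a' = (1/4) + ((1/12)*sqrt(159))*i. At the order-3 pole a set g(r) = (r - a)^3*(rational part) = [4*r/3 + 3] / (r - a')^3.
Order-3 pole: residue = g''(a)/2; g''((1/4) - ((1/12)*sqrt(159))*i) = ((11520/148877)*sqrt(159))*i, so the residue is ((5760/148877)*sqrt(159))*i.
The branch terms are analytic at (1/4) + ((1/12)*sqrt(159))*i and contribute nothing to the residue; only the rational part matters.
The factor r**2 - r/2 + 7/6 splits as (r - a)(r - a') with a = (1/4) + ((1/12)*sqrt(159))*i, a' = (1/4) - ((1/12)*sqrt(159))*i. At the order-3 pole a set g(r) = (r - a)^3*(rational part) = [4*r/3 + 3] / (r - a')^3.
Order-3 pole: residue = g''(a)/2; g''((1/4) + ((1/12)*sqrt(159))*i) = -((11520/148877)*sqrt(159))*i, so the residue is -((5760/148877)*sqrt(159))*i.
List the singular points by increasing real part (a conjugate pair: the negative imaginary part first).

Radius of convergence at 0: (1/6)*sqrt(42).
At -7/2: an algebraic (square-root) branch point.
At (1/4) - ((1/12)*sqrt(159))*i: a pole of order 3; residue ((5760/148877)*sqrt(159))*i.
At (1/4) + ((1/12)*sqrt(159))*i: a pole of order 3; residue -((5760/148877)*sqrt(159))*i.
At 9/4: an algebraic (square-root) branch point.


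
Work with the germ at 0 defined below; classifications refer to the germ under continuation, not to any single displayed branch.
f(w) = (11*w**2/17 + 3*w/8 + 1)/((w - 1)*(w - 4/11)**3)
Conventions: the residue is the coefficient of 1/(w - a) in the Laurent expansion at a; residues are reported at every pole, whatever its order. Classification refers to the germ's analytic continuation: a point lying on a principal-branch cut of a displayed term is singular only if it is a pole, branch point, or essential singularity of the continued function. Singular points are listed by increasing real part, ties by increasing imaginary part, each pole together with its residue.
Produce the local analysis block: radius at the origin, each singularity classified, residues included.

Denominator factor (w - 4/11)^3: pole of order 3 at 4/11, modulus 4/11.
Denominator factor (w - 1): pole of order 1 at 1, modulus 1.
The radius of convergence is the smallest modulus among the singular points: 4/11.
At the order-3 pole 4/11 set g(w) = (w - (4/11))^3*f(w) = (11*w**2/17 + 3*w/8 + 1)/(w - 1).
Order-3 pole: residue = g''(a)/2; g''(4/11) = -366025/23324, so the residue is -366025/46648.
At the order-1 pole 1 set g(w) = (w - (1))*f(w) = (11*w**2/17 + 3*w/8 + 1)/(w - 4/11)**3.
Simple pole: residue = g(a) at a = 1, which is 366025/46648.
List the singular points by increasing real part (a conjugate pair: the negative imaginary part first).

Radius of convergence at 0: 4/11.
At 4/11: a pole of order 3; residue -366025/46648.
At 1: a pole of order 1; residue 366025/46648.


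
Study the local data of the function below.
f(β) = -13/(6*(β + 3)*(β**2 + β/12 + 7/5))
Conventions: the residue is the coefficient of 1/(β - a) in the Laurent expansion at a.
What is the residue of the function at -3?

The residue is -130/609.

At the order-1 pole -3 set g(β) = (β - (-3))*f(β) = -13/(6*(β**2 + β/12 + 7/5)).
Simple pole: residue = g(a) at a = -3, which is -130/609.


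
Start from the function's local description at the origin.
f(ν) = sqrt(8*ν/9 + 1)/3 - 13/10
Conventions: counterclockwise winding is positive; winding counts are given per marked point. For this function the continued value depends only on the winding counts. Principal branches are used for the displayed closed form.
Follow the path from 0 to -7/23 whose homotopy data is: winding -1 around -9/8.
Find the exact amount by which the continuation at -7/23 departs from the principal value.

Continued minus principal equals -(2/207)*sqrt(3473).

The rational part is single-valued and drops out of the difference; each branch term changes only by its own monodromy.
(1/3)*sqrt(1 - ν/(-9/8)): winding -1 is odd, the square root flips sign, contributing -2*(1/3)*sqrt(1 - (-7/23)/(-9/8)) = -2*(1/3)*sqrt(151/207) = -(2/207)*sqrt(3473).
Summing the contributions at ν = -7/23 gives -(2/207)*sqrt(3473).


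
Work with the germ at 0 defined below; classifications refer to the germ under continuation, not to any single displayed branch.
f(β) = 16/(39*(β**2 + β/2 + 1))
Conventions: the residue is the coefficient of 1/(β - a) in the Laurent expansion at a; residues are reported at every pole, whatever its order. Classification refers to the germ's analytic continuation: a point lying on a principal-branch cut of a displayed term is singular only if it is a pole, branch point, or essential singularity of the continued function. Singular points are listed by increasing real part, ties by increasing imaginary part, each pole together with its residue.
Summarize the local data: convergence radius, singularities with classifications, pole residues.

Radius of convergence at 0: 1.
At (-1/4) - ((1/4)*sqrt(15))*i: a pole of order 1; residue ((32/585)*sqrt(15))*i.
At (-1/4) + ((1/4)*sqrt(15))*i: a pole of order 1; residue -((32/585)*sqrt(15))*i.

Denominator factor (β**2 + β/2 + 1): discriminant -15/4, complex-conjugate roots (-1/4) + ((1/4)*sqrt(15))*i and (-1/4) - ((1/4)*sqrt(15))*i; poles of order 1, moduli 1 and 1.
The radius of convergence is the smallest modulus among the singular points: 1.
The factor β**2 + β/2 + 1 splits as (β - a)(β - a') with a = (-1/4) - ((1/4)*sqrt(15))*i, a' = (-1/4) + ((1/4)*sqrt(15))*i. At the order-1 pole a set g(β) = (β - a)*f(β) = [16/39] / (β - a').
Simple pole: residue = g(a) at a = (-1/4) - ((1/4)*sqrt(15))*i, which is ((32/585)*sqrt(15))*i.
The factor β**2 + β/2 + 1 splits as (β - a)(β - a') with a = (-1/4) + ((1/4)*sqrt(15))*i, a' = (-1/4) - ((1/4)*sqrt(15))*i. At the order-1 pole a set g(β) = (β - a)*f(β) = [16/39] / (β - a').
Simple pole: residue = g(a) at a = (-1/4) + ((1/4)*sqrt(15))*i, which is -((32/585)*sqrt(15))*i.
List the singular points by increasing real part (a conjugate pair: the negative imaginary part first).


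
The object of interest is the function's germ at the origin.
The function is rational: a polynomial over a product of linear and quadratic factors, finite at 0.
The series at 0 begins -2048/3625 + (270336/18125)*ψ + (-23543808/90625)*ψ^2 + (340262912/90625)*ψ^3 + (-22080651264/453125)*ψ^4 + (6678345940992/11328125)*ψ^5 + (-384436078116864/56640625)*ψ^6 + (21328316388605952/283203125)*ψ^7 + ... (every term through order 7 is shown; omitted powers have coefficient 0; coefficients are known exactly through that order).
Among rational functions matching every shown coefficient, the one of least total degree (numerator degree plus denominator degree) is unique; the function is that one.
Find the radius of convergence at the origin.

No rational of total degree below 6 reproduces all 8 coefficients; solving the [0/6] Pade equations on them gives f(ψ) = -4/(29*(ψ**2 + 11*ψ/2 + 5/8)**3), whose expansion matches every shown term.
Denominator factor (ψ**2 + 11*ψ/2 + 5/8)^3: discriminant 111/4, real irrational roots -11/4 + (1/4)*sqrt(111) and -11/4 - (1/4)*sqrt(111); poles of order 3, moduli 11/4 - (1/4)*sqrt(111) and 11/4 + (1/4)*sqrt(111).
The radius of convergence is the smallest modulus among the singular points: 11/4 - (1/4)*sqrt(111).

The radius of convergence is 11/4 - (1/4)*sqrt(111).


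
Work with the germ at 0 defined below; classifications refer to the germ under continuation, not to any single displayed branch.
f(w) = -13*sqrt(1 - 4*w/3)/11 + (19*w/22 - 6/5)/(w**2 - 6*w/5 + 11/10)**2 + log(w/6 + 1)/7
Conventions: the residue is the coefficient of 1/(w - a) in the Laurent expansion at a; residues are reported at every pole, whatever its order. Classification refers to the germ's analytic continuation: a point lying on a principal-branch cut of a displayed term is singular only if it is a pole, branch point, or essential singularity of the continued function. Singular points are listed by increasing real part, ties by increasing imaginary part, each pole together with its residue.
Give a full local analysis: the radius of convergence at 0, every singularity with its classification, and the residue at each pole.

Denominator factor (w**2 - 6*w/5 + 11/10)^2: discriminant -74/25, complex-conjugate roots (3/5) + ((1/10)*sqrt(74))*i and (3/5) - ((1/10)*sqrt(74))*i; poles of order 2, moduli (1/10)*sqrt(110) and (1/10)*sqrt(110).
Branch term (1/7)*log(1 - w/(-6)): its argument vanishes at w = -6, a logarithmic branch point, modulus 6.
Branch term (-13/11)*sqrt(1 - w/(3/4)): its argument vanishes at w = 3/4, a square-root branch point, modulus 3/4.
The radius of convergence is the smallest modulus among the singular points: 3/4.
The branch terms are analytic at (3/5) - ((1/10)*sqrt(74))*i and contribute nothing to the residue; only the rational part matters.
The factor w**2 - 6*w/5 + 11/10 splits as (w - a)(w - a') with a = (3/5) - ((1/10)*sqrt(74))*i, a' = (3/5) + ((1/10)*sqrt(74))*i. At the order-2 pole a set g(w) = (w - a)^2*(rational part) = [19*w/22 - 6/5] / (w - a')^2.
Order-2 pole: residue = g'(a); g'((3/5) - ((1/10)*sqrt(74))*i) = -((1875/60236)*sqrt(74))*i, so the residue is -((1875/60236)*sqrt(74))*i.
The branch terms are analytic at (3/5) + ((1/10)*sqrt(74))*i and contribute nothing to the residue; only the rational part matters.
The factor w**2 - 6*w/5 + 11/10 splits as (w - a)(w - a') with a = (3/5) + ((1/10)*sqrt(74))*i, a' = (3/5) - ((1/10)*sqrt(74))*i. At the order-2 pole a set g(w) = (w - a)^2*(rational part) = [19*w/22 - 6/5] / (w - a')^2.
Order-2 pole: residue = g'(a); g'((3/5) + ((1/10)*sqrt(74))*i) = ((1875/60236)*sqrt(74))*i, so the residue is ((1875/60236)*sqrt(74))*i.
List the singular points by increasing real part (a conjugate pair: the negative imaginary part first).

Radius of convergence at 0: 3/4.
At -6: a logarithmic branch point.
At (3/5) - ((1/10)*sqrt(74))*i: a pole of order 2; residue -((1875/60236)*sqrt(74))*i.
At (3/5) + ((1/10)*sqrt(74))*i: a pole of order 2; residue ((1875/60236)*sqrt(74))*i.
At 3/4: an algebraic (square-root) branch point.


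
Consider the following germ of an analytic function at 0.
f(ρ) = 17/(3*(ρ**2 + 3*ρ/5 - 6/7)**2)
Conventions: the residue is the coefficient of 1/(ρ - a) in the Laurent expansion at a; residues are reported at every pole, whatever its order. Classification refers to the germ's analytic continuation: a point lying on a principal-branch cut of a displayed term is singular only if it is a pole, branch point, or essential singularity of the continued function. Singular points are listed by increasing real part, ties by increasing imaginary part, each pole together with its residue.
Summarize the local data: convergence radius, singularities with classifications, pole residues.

Radius of convergence at 0: -3/10 + (1/70)*sqrt(4641).
At -3/10 - (1/70)*sqrt(4641): a pole of order 2; residue (1750/77571)*sqrt(4641).
At -3/10 + (1/70)*sqrt(4641): a pole of order 2; residue -(1750/77571)*sqrt(4641).

Denominator factor (ρ**2 + 3*ρ/5 - 6/7)^2: discriminant 663/175, real irrational roots -3/10 + (1/70)*sqrt(4641) and -3/10 - (1/70)*sqrt(4641); poles of order 2, moduli -3/10 + (1/70)*sqrt(4641) and 3/10 + (1/70)*sqrt(4641).
The radius of convergence is the smallest modulus among the singular points: -3/10 + (1/70)*sqrt(4641).
The factor ρ**2 + 3*ρ/5 - 6/7 splits as (ρ - a)(ρ - a') with a = -3/10 - (1/70)*sqrt(4641), a' = -3/10 + (1/70)*sqrt(4641). At the order-2 pole a set g(ρ) = (ρ - a)^2*f(ρ) = [17/3] / (ρ - a')^2.
Order-2 pole: residue = g'(a); g'(-3/10 - (1/70)*sqrt(4641)) = (1750/77571)*sqrt(4641), so the residue is (1750/77571)*sqrt(4641).
The factor ρ**2 + 3*ρ/5 - 6/7 splits as (ρ - a)(ρ - a') with a = -3/10 + (1/70)*sqrt(4641), a' = -3/10 - (1/70)*sqrt(4641). At the order-2 pole a set g(ρ) = (ρ - a)^2*f(ρ) = [17/3] / (ρ - a')^2.
Order-2 pole: residue = g'(a); g'(-3/10 + (1/70)*sqrt(4641)) = -(1750/77571)*sqrt(4641), so the residue is -(1750/77571)*sqrt(4641).
List the singular points by increasing real part (a conjugate pair: the negative imaginary part first).


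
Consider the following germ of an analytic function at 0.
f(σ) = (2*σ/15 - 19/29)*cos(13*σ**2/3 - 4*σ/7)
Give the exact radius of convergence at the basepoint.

The factor cos(13*σ**2/3 - 4*σ/7) is entire and contributes no finite singular point.
The polynomial part has no poles.
No finite singular points: the Taylor series at 0 converges everywhere.

The radius of convergence is infinite.


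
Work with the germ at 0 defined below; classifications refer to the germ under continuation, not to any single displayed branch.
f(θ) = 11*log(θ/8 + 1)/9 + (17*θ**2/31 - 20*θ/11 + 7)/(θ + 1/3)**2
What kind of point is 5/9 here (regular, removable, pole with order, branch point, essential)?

The point is a regular point.

Denominator factors: θ + 1/3 = 8/9 at θ = 5/9 — none vanishes.
Branch term log(1 - θ/(-8)): argument at 5/9 is 77/72, nonzero, so 5/9 is not its branch point (a point on a principal cut is still regular for the continued germ).
So the germ continues analytically to 5/9.


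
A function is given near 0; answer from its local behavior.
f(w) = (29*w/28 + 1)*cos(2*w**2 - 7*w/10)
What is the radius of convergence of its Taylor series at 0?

The radius of convergence is infinite.

The factor cos(2*w**2 - 7*w/10) is entire and contributes no finite singular point.
The polynomial part has no poles.
No finite singular points: the Taylor series at 0 converges everywhere.


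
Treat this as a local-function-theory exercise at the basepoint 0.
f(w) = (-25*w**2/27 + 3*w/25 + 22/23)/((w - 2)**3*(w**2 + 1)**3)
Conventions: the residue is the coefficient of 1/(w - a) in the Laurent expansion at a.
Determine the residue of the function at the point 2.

At the order-3 pole 2 set g(w) = (w - (2))^3*f(w) = (-25*w**2/27 + 3*w/25 + 22/23)/(w**2 + 1)**3.
Order-3 pole: residue = g''(a)/2; g''(2) = -347998/48515625, so the residue is -173999/48515625.

The residue is -173999/48515625.


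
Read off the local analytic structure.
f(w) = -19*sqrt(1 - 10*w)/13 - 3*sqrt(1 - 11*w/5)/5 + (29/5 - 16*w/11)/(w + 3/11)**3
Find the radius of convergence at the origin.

Denominator factor (w + 3/11)^3: pole of order 3 at -3/11, modulus 3/11.
Branch term (-3/5)*sqrt(1 - w/(5/11)): its argument vanishes at w = 5/11, a square-root branch point, modulus 5/11.
Branch term (-19/13)*sqrt(1 - w/(1/10)): its argument vanishes at w = 1/10, a square-root branch point, modulus 1/10.
The radius of convergence is the smallest modulus among the singular points: 1/10.

The radius of convergence is 1/10.


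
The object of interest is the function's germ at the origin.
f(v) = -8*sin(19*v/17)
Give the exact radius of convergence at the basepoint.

The radius of convergence is infinite.

The factor -sin(19*v/17) is entire and contributes no finite singular point.
The polynomial part has no poles.
No finite singular points: the Taylor series at 0 converges everywhere.


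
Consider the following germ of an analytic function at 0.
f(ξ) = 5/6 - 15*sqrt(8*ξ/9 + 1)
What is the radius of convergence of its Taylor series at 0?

Branch term (-15)*sqrt(1 - ξ/(-9/8)): its argument vanishes at ξ = -9/8, a square-root branch point, modulus 9/8.
The radius of convergence is the smallest modulus among the singular points: 9/8.

The radius of convergence is 9/8.


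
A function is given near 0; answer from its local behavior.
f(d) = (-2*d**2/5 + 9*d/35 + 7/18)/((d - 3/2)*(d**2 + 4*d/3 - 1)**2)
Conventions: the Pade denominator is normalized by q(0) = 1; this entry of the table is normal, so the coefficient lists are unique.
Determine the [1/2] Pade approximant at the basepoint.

The Pade approximant has numerator coefficients [-7/27, -942842288/4001469255]; denominator coefficients [1, -4355352/1411453, 20261794/12703077].

Taylor coefficients needed (expand at 0): a_0 = -7/27, a_1 = -2936/2835, a_2 = -23662/8505, a_3 = -176896/25515.
Write the denominator as Q(d) = 1 + q1*d + q2*d^2. Requiring Q*f - P = O(d^4) with deg P <= 1 kills the coefficients of d^2..d^3 in Q*f:
  d^2: a_2 + q1*a_1 + q2*a_0 = 0, i.e. -23662/8505 + (-2936/2835)*q1 + (-7/27)*q2 = 0.
  d^3: a_3 + q1*a_2 + q2*a_1 = 0, i.e. -176896/25515 + (-23662/8505)*q1 + (-2936/2835)*q2 = 0.
Solving this linear system: q1 = -4355352/1411453, q2 = 20261794/12703077.
The numerator is Q*f truncated at degree 1: P0 = a_0 = -7/27; P1 = a_1 + q1*a_0 = -942842288/4001469255.


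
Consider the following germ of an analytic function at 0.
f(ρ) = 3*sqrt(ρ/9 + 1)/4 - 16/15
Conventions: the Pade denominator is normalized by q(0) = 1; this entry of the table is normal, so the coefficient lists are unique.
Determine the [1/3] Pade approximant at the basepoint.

Taylor coefficients needed (expand at 0): a_0 = -19/60, a_1 = 1/24, a_2 = -1/864, a_3 = 1/15552, a_4 = -5/1119744.
Write the denominator as Q(ρ) = 1 + q1*ρ + q2*ρ^2 + q3*ρ^3. Requiring Q*f - P = O(ρ^5) with deg P <= 1 kills the coefficients of ρ^2..ρ^4 in Q*f:
  ρ^2: a_2 + q1*a_1 + q2*a_0 = 0, i.e. -1/864 + (1/24)*q1 + (-19/60)*q2 = 0.
  ρ^3: a_3 + q1*a_2 + q2*a_1 + q3*a_0 = 0, i.e. 1/15552 + (-1/864)*q1 + (1/24)*q2 + (-19/60)*q3 = 0.
  ρ^4: a_4 + q1*a_3 + q2*a_2 + q3*a_1 = 0, i.e. -5/1119744 + (1/15552)*q1 + (-1/864)*q2 + (1/24)*q3 = 0.
Solving this linear system: q1 = 4775/194472, q2 = -55/129648, q3 = 805/14001984.
The numerator is Q*f truncated at degree 1: P0 = a_0 = -19/60; P1 = a_1 + q1*a_0 = 79091/2333664.

The Pade approximant has numerator coefficients [-19/60, 79091/2333664]; denominator coefficients [1, 4775/194472, -55/129648, 805/14001984].


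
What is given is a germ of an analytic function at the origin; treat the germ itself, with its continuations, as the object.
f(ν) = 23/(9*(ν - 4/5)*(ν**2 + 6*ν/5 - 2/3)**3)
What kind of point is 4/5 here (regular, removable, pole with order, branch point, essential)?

The point is a pole of order 1.

The denominator factor ν - 4/5 vanishes at 4/5 and appears to the power 1; the numerator there equals 23/9, nonzero, and no other factor vanishes.
Hence a pole whose order is the multiplicity, 1.


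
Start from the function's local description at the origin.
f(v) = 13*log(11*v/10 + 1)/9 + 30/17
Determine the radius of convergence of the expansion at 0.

Branch term (13/9)*log(1 - v/(-10/11)): its argument vanishes at v = -10/11, a logarithmic branch point, modulus 10/11.
The radius of convergence is the smallest modulus among the singular points: 10/11.

The radius of convergence is 10/11.


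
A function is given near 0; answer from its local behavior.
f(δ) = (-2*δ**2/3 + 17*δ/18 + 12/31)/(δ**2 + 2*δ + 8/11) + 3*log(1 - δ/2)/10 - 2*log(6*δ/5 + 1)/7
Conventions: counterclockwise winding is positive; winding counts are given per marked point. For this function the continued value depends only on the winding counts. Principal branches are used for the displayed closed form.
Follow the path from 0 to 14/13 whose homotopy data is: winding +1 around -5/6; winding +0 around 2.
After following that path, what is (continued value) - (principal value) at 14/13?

Continued minus principal equals -(4/7)*pi*i.

The rational part is single-valued and drops out of the difference; each branch term changes only by its own monodromy.
(3/10)*log(1 - δ/(2)): winding 0 around 2, so this term returns to its principal value, contribution 0.
(-2/7)*log(1 - δ/(-5/6)): each positive loop around -5/6 adds 2*pi*i to the log, so winding +1 contributes (-2/7)*(1)*2*pi*i = -(4/7)*pi*i.
Summing the contributions at δ = 14/13 gives -(4/7)*pi*i.


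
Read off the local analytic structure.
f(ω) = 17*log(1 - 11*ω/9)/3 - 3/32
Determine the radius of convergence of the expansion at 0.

The radius of convergence is 9/11.

Branch term (17/3)*log(1 - ω/(9/11)): its argument vanishes at ω = 9/11, a logarithmic branch point, modulus 9/11.
The radius of convergence is the smallest modulus among the singular points: 9/11.


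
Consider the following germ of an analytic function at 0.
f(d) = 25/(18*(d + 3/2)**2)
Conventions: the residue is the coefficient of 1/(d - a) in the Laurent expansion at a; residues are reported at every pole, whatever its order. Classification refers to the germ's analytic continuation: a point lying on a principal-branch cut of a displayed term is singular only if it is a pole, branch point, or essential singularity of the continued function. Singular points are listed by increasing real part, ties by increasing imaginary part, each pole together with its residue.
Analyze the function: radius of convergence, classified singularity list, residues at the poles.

Denominator factor (d + 3/2)^2: pole of order 2 at -3/2, modulus 3/2.
The radius of convergence is the smallest modulus among the singular points: 3/2.
At the order-2 pole -3/2 set g(d) = (d - (-3/2))^2*f(d) = 25/18.
Order-2 pole: residue = g'(a); g'(-3/2) = 0, so the residue is 0.

Radius of convergence at 0: 3/2.
At -3/2: a pole of order 2; residue 0.


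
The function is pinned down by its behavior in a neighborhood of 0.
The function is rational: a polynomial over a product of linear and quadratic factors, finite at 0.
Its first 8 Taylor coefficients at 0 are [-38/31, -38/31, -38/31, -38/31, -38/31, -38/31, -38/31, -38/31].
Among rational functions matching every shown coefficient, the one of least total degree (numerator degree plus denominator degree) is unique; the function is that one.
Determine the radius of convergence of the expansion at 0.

The radius of convergence is 1.

No rational of total degree below 1 reproduces all 8 coefficients; solving the [0/1] Pade equations on them gives f(v) = 38/(31*(v - 1)), whose expansion matches every shown term.
Denominator factor (v - 1): pole of order 1 at 1, modulus 1.
The radius of convergence is the smallest modulus among the singular points: 1.


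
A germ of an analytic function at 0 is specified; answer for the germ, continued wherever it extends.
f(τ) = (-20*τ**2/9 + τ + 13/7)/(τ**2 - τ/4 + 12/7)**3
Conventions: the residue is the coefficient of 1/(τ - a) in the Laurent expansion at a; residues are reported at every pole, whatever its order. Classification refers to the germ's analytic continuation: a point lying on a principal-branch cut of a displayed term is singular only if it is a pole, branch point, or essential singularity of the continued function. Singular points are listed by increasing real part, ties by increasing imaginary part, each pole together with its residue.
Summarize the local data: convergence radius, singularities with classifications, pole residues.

Radius of convergence at 0: (2/7)*sqrt(21).
At (1/8) - ((1/56)*sqrt(5327))*i: a pole of order 3; residue ((1867264/3966399729)*sqrt(5327))*i.
At (1/8) + ((1/56)*sqrt(5327))*i: a pole of order 3; residue -((1867264/3966399729)*sqrt(5327))*i.


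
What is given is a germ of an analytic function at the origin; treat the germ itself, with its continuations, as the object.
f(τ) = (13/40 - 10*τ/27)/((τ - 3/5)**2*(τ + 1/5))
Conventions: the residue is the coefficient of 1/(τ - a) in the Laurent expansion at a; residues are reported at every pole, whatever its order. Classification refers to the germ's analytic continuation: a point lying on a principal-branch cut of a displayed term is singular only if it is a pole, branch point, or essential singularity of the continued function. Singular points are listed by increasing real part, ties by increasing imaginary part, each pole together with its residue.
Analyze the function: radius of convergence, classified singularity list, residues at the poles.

Radius of convergence at 0: 1/5.
At -1/5: a pole of order 1; residue 2155/3456.
At 3/5: a pole of order 2; residue -2155/3456.

Denominator factor (τ - 3/5)^2: pole of order 2 at 3/5, modulus 3/5.
Denominator factor (τ + 1/5): pole of order 1 at -1/5, modulus 1/5.
The radius of convergence is the smallest modulus among the singular points: 1/5.
At the order-1 pole -1/5 set g(τ) = (τ - (-1/5))*f(τ) = (13/40 - 10*τ/27)/(τ - 3/5)**2.
Simple pole: residue = g(a) at a = -1/5, which is 2155/3456.
At the order-2 pole 3/5 set g(τ) = (τ - (3/5))^2*f(τ) = (13/40 - 10*τ/27)/(τ + 1/5).
Order-2 pole: residue = g'(a); g'(3/5) = -2155/3456, so the residue is -2155/3456.
List the singular points by increasing real part (a conjugate pair: the negative imaginary part first).


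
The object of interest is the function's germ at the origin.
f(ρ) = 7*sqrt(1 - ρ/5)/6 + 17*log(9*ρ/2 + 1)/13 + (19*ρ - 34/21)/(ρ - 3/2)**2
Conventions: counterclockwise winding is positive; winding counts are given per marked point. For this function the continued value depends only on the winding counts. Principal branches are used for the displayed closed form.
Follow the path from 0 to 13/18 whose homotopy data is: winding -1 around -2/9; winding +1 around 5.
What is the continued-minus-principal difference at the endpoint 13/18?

Continued minus principal equals (-(7/90)*sqrt(770)) - ((34/13)*pi)*i.

The rational part is single-valued and drops out of the difference; each branch term changes only by its own monodromy.
(7/6)*sqrt(1 - ρ/(5)): winding +1 is odd, the square root flips sign, contributing -2*(7/6)*sqrt(1 - (13/18)/(5)) = -2*(7/6)*sqrt(77/90) = -(7/90)*sqrt(770).
(17/13)*log(1 - ρ/(-2/9)): each positive loop around -2/9 adds 2*pi*i to the log, so winding -1 contributes (17/13)*(-1)*2*pi*i = -(34/13)*pi*i.
Summing the contributions at ρ = 13/18 gives (-(7/90)*sqrt(770)) - ((34/13)*pi)*i.


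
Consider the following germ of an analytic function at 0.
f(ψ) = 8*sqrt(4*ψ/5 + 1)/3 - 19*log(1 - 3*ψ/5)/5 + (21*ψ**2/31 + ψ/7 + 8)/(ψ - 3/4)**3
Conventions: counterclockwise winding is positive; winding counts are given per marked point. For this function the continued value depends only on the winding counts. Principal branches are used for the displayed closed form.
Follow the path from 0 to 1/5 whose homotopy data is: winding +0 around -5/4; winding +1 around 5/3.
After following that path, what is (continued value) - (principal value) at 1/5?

Continued minus principal equals -(38/5)*pi*i.

The rational part is single-valued and drops out of the difference; each branch term changes only by its own monodromy.
(8/3)*sqrt(1 - ψ/(-5/4)): winding +0 is even, the square root returns to the same sheet, contribution 0.
(-19/5)*log(1 - ψ/(5/3)): each positive loop around 5/3 adds 2*pi*i to the log, so winding +1 contributes (-19/5)*(1)*2*pi*i = -(38/5)*pi*i.
Summing the contributions at ψ = 1/5 gives -(38/5)*pi*i.


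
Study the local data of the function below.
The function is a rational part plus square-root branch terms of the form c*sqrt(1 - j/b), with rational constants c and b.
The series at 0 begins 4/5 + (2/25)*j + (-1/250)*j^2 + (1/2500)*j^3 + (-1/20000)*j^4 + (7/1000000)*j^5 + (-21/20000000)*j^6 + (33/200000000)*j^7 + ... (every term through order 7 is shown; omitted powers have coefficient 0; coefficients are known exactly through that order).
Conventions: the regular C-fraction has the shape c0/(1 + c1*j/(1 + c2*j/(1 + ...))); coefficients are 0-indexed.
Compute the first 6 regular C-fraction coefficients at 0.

Taylor coefficients (read off): a_0 = 4/5, a_1 = 2/25, a_2 = -1/250, a_3 = 1/2500, a_4 = -1/20000, a_5 = 7/1000000.
c0 = a_0 = 4/5. Peel one level at a time: if S = 1 + c*j/S' with S'(0) = 1, then c is the j-coefficient of S and S' = c*j/(S - 1).
S_1 = c0/f = 1 + (-1/10)*j + (3/200)*j^2 + ...; c1 = -1/10.
S_2 = c1*j/(S_1 - 1) = 1 + (3/20)*j + (-1/400)*j^2 + ...; c2 = 3/20.
S_3 = c2*j/(S_2 - 1) = 1 + (1/60)*j + (-1/720)*j^2 + ...; c3 = 1/60.
S_4 = c3*j/(S_3 - 1) = 1 + (1/12)*j + (-1/400)*j^2 + ...; c4 = 1/12.
S_5 = c4*j/(S_4 - 1) = 1 + (3/100)*j + ...; c5 = 3/100.

The regular C-fraction coefficients are [4/5, -1/10, 3/20, 1/60, 1/12, 3/100].


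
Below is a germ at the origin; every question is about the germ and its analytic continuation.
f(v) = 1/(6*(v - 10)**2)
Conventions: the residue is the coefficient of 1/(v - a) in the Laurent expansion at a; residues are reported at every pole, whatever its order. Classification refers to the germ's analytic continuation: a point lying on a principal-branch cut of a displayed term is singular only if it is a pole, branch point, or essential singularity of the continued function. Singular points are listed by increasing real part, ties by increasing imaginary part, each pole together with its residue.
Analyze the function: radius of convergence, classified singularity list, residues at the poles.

Radius of convergence at 0: 10.
At 10: a pole of order 2; residue 0.

Denominator factor (v - 10)^2: pole of order 2 at 10, modulus 10.
The radius of convergence is the smallest modulus among the singular points: 10.
At the order-2 pole 10 set g(v) = (v - (10))^2*f(v) = 1/6.
Order-2 pole: residue = g'(a); g'(10) = 0, so the residue is 0.


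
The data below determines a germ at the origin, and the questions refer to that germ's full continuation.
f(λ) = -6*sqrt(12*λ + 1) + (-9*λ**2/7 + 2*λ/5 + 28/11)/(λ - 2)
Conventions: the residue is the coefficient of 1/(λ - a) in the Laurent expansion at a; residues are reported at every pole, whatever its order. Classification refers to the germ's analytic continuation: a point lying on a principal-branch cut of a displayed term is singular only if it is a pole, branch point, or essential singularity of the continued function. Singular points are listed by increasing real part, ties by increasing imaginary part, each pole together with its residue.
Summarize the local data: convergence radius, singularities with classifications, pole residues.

Denominator factor (λ - 2): pole of order 1 at 2, modulus 2.
Branch term (-6)*sqrt(1 - λ/(-1/12)): its argument vanishes at λ = -1/12, a square-root branch point, modulus 1/12.
The radius of convergence is the smallest modulus among the singular points: 1/12.
The branch term is analytic at 2 and contributes nothing to the residue; only the rational part matters.
At the order-1 pole 2 set g(λ) = (λ - (2))*(rational part) = -9*λ**2/7 + 2*λ/5 + 28/11.
Simple pole: residue = g(a) at a = 2, which is -692/385.
List the singular points by increasing real part (a conjugate pair: the negative imaginary part first).

Radius of convergence at 0: 1/12.
At -1/12: an algebraic (square-root) branch point.
At 2: a pole of order 1; residue -692/385.


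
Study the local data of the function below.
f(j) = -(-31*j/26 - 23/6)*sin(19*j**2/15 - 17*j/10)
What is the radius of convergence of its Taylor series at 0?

The radius of convergence is infinite.

The factor -sin(19*j**2/15 - 17*j/10) is entire and contributes no finite singular point.
The polynomial part has no poles.
No finite singular points: the Taylor series at 0 converges everywhere.


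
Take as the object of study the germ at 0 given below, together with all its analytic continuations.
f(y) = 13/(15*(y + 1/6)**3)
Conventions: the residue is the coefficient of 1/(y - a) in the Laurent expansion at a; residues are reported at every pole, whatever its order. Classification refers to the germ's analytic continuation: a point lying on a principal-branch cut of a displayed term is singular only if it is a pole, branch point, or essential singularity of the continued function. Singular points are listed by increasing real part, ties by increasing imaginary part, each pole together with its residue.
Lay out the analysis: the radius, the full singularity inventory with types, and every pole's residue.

Denominator factor (y + 1/6)^3: pole of order 3 at -1/6, modulus 1/6.
The radius of convergence is the smallest modulus among the singular points: 1/6.
At the order-3 pole -1/6 set g(y) = (y - (-1/6))^3*f(y) = 13/15.
Order-3 pole: residue = g''(a)/2; g''(-1/6) = 0, so the residue is 0.

Radius of convergence at 0: 1/6.
At -1/6: a pole of order 3; residue 0.


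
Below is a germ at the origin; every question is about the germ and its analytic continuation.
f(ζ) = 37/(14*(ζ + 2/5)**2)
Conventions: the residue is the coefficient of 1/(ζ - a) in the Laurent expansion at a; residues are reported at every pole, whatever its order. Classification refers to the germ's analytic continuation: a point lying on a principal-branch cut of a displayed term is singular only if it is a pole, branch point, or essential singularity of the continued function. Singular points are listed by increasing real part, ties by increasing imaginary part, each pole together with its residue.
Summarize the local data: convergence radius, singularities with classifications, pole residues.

Denominator factor (ζ + 2/5)^2: pole of order 2 at -2/5, modulus 2/5.
The radius of convergence is the smallest modulus among the singular points: 2/5.
At the order-2 pole -2/5 set g(ζ) = (ζ - (-2/5))^2*f(ζ) = 37/14.
Order-2 pole: residue = g'(a); g'(-2/5) = 0, so the residue is 0.

Radius of convergence at 0: 2/5.
At -2/5: a pole of order 2; residue 0.


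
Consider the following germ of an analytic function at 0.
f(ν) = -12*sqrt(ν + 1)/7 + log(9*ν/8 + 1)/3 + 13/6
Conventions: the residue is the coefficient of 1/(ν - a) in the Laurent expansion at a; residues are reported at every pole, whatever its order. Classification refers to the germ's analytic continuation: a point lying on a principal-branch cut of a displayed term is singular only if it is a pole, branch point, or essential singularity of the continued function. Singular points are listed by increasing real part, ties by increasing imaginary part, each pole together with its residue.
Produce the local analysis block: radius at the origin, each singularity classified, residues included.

Radius of convergence at 0: 8/9.
At -1: an algebraic (square-root) branch point.
At -8/9: a logarithmic branch point.

Branch term (1/3)*log(1 - ν/(-8/9)): its argument vanishes at ν = -8/9, a logarithmic branch point, modulus 8/9.
Branch term (-12/7)*sqrt(1 - ν/(-1)): its argument vanishes at ν = -1, a square-root branch point, modulus 1.
The radius of convergence is the smallest modulus among the singular points: 8/9.
List the singular points by increasing real part (a conjugate pair: the negative imaginary part first).
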